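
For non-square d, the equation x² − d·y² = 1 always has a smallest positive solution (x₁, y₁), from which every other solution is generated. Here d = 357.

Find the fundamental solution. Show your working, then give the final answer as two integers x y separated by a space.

d=357: √d = [18; 1,8,2,8,1,36] (ℓ=6, even), read p_5/q_5
i=0: a=18 ⇒ p=18, q=1
i=1: a=1 ⇒ p=19, q=1
…
i=3: a=2 ⇒ p=359, q=19
i=4: a=8 ⇒ p=3042, q=161
i=5: a=1 ⇒ p=3401, q=180
→ (3401, 180).  Check: 3401²=11566801, 357·180²=11566800, difference 1.

3401 180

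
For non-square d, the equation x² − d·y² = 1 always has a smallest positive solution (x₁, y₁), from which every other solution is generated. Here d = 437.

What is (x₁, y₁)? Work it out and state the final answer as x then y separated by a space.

4599 220

[20; 1,9,2,9,1,40] for √437; ℓ=6 ⇒ convergent index 5
i=0: a=20 ⇒ p=20, q=1
i=1: a=1 ⇒ p=21, q=1
…
i=3: a=2 ⇒ p=439, q=21
i=4: a=9 ⇒ p=4160, q=199
i=5: a=1 ⇒ p=4599, q=220
(x₁, y₁) = (4599, 220);  4599² − 437·220² = 1 ✓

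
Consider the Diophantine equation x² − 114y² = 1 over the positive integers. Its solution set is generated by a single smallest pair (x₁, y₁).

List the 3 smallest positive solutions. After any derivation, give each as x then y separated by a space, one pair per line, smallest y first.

1025 96
2101249 196800
4307559425 403439904

[10; 1,2,10,2,1,20] for √114; ℓ=6 ⇒ convergent index 5
k=0  a_k=10  p_k/q_k = 10/1
k=1  a_k=1  p_k/q_k = 11/1
…
k=4  a_k=2  p_k/q_k = 694/65
k=5  a_k=1  p_k/q_k = 1025/96
fundamental: x₁=1025, y₁=96  (since 1050625 − 114·9216 = 1)
(x_2, y_2) = (1025·1025 + 114·96·96, 1025·96 + 96·1025) = (2101249, 196800)
(x_3, y_3) = (1025·2101249 + 114·96·196800, 1025·196800 + 96·2101249) = (4307559425, 403439904)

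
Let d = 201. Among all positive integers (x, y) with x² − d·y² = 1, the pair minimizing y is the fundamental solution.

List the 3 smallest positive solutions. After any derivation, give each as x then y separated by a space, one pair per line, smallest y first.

d=201: √d = [14; 5,1,1,1,2,…,1,5,28] (ℓ=14, even), read p_13/q_13
i=0: a=14 ⇒ p=14, q=1
i=1: a=5 ⇒ p=71, q=5
…
i=4: a=1 ⇒ p=241, q=17
i=5: a=2 ⇒ p=638, q=45
i=6: a=1 ⇒ p=879, q=62
i=7: a=8 ⇒ p=7670, q=541
…
i=9: a=2 ⇒ p=24768, q=1747
i=10: a=1 ⇒ p=33317, q=2350
i=11: a=1 ⇒ p=58085, q=4097
i=12: a=1 ⇒ p=91402, q=6447
i=13: a=5 ⇒ p=515095, q=36332
(x₁, y₁) = (515095, 36332);  515095² − 201·36332² = 1 ✓
k=2:  x_2 = 515095·515095+201·36332·36332 = 530645718049,  y_2 = 515095·36332+36332·515095 = 37428863080
k=3:  x_3 = 515095·530645718049+201·36332·37428863080 = 546665912276384215,  y_3 = 515095·37428863080+36332·530645718049 = 38558840456348868

515095 36332
530645718049 37428863080
546665912276384215 38558840456348868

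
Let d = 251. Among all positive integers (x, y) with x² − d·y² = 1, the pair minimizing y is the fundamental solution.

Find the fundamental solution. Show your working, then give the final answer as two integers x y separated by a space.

d=251: √d = [15; 1,5,2,1,2,…,5,1,30] (ℓ=14, even), read p_13/q_13
step 0: (15, 1)  from 15·(1,0) + (0,1)
…
step 2: (95, 6)  from 5·(16,1) + (15,1)
step 3: (206, 13)  from 2·(95,6) + (16,1)
…
step 5: (808, 51)  from 2·(301,19) + (206,13)
…
step 9: (151649, 9572)  from 2·(61043,3853) + (29563,1866)
step 10: (212692, 13425)  from 1·(151649,9572) + (61043,3853)
…
step 12: (3097857, 195535)  from 5·(577033,36422) + (212692,13425)
step 13: (3674890, 231957)  from 1·(3097857,195535) + (577033,36422)
fundamental: x₁=3674890, y₁=231957  (since 13504816512100 − 251·53804049849 = 1)

3674890 231957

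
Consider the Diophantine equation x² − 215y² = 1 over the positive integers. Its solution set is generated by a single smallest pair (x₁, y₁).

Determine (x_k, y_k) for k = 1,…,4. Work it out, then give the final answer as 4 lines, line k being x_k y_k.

d=215: √d = [14; 1,1,1,28] (ℓ=4, even), read p_3/q_3
a_0=14:  p_0=14·1+0=14,  q_0=14·0+1=1
a_1=1:  p_1=1·14+1=15,  q_1=1·1+0=1
a_2=1:  p_2=1·15+14=29,  q_2=1·1+1=2
a_3=1:  p_3=1·29+15=44,  q_3=1·2+1=3
fundamental: x₁=44, y₁=3  (since 1936 − 215·9 = 1)
n=2: (44,3)∘(44,3) = (44·44+215·3·3, 44·3+3·44) = (3871,264)
n=3: (3871,264)∘(44,3) = (44·3871+215·3·264, 44·264+3·3871) = (340604,23229)
n=4: (340604,23229)∘(44,3) = (44·340604+215·3·23229, 44·23229+3·340604) = (29969281,2043888)

44 3
3871 264
340604 23229
29969281 2043888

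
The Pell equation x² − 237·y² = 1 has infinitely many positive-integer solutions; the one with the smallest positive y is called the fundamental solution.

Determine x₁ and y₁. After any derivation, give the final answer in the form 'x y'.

d=237: √d = [15; 2,1,1,7,10,7,1,1,2,30] (ℓ=10, even), read p_9/q_9
a_0=15:  p_0=15·1+0=15,  q_0=15·0+1=1
a_1=2:  p_1=2·15+1=31,  q_1=2·1+0=2
a_2=1:  p_2=1·31+15=46,  q_2=1·2+1=3
…
a_5=10:  p_5=10·585+77=5927,  q_5=10·38+5=385
…
a_7=1:  p_7=1·42074+5927=48001,  q_7=1·2733+385=3118
a_8=1:  p_8=1·48001+42074=90075,  q_8=1·3118+2733=5851
a_9=2:  p_9=2·90075+48001=228151,  q_9=2·5851+3118=14820
(x₁, y₁) = (228151, 14820);  228151² − 237·14820² = 1 ✓

228151 14820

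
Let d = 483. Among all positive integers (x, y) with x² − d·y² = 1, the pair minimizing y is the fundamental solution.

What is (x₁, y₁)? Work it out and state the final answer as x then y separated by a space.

d=483: √d = [21; 1,42] (ℓ=2, even), read p_1/q_1
a_0=21:  p_0=21·1+0=21,  q_0=21·0+1=1
a_1=1:  p_1=1·21+1=22,  q_1=1·1+0=1
fundamental: x₁=22, y₁=1  (since 484 − 483·1 = 1)

22 1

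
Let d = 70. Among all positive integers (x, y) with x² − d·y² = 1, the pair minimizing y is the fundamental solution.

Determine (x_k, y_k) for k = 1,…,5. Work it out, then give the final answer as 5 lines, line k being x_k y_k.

251 30
126001 15060
63252251 7560090
31752504001 3795150120
15939693756251 1905157800150

√70 = [8; 2,1,2,1,2,16, …], period ℓ=6 (even) → k=5
k=0  a_k=8  p_k/q_k = 8/1
k=1  a_k=2  p_k/q_k = 17/2
…
k=3  a_k=2  p_k/q_k = 67/8
k=4  a_k=1  p_k/q_k = 92/11
k=5  a_k=2  p_k/q_k = 251/30
→ (251, 30).  Check: 251²=63001, 70·30²=63000, difference 1.
k=2:  x_2 = 251·251+70·30·30 = 126001,  y_2 = 251·30+30·251 = 15060
k=3:  x_3 = 251·126001+70·30·15060 = 63252251,  y_3 = 251·15060+30·126001 = 7560090
k=4:  x_4 = 251·63252251+70·30·7560090 = 31752504001,  y_4 = 251·7560090+30·63252251 = 3795150120
k=5:  x_5 = 251·31752504001+70·30·3795150120 = 15939693756251,  y_5 = 251·3795150120+30·31752504001 = 1905157800150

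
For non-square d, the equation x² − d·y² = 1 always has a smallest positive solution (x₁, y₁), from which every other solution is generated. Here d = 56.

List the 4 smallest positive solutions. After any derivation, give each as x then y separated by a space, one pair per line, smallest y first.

15 2
449 60
13455 1798
403201 53880

√56 → a₀=7, period (2,14); ℓ=2 even so k=1
k=0  a_k=7  p_k/q_k = 7/1
k=1  a_k=2  p_k/q_k = 15/2
→ (15, 2).  Check: 15²=225, 56·2²=224, difference 1.
(15+2√56)^2 = 449 + 60√56
(15+2√56)^3 = 13455 + 1798√56
(15+2√56)^4 = 403201 + 53880√56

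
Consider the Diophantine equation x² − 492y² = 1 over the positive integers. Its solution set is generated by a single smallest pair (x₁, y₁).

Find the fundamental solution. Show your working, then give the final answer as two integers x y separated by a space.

[22; 5,1,1,10,1,1,5,44] for √492; ℓ=8 ⇒ convergent index 7
i=0: a=22 ⇒ p=22, q=1
…
i=2: a=1 ⇒ p=133, q=6
…
i=4: a=10 ⇒ p=2573, q=116
i=5: a=1 ⇒ p=2817, q=127
i=6: a=1 ⇒ p=5390, q=243
i=7: a=5 ⇒ p=29767, q=1342
→ (29767, 1342).  Check: 29767²=886074289, 492·1342²=886074288, difference 1.

29767 1342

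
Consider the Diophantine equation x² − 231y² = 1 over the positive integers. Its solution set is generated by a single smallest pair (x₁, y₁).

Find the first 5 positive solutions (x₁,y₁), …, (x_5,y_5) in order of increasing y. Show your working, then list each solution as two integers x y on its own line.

76 5
11551 760
1755676 115515
266851201 17557520
40559626876 2668627525

√231 = [15; 5,30, …], period ℓ=2 (even) → k=1
a_0=15:  p_0=15·1+0=15,  q_0=15·0+1=1
a_1=5:  p_1=5·15+1=76,  q_1=5·1+0=5
→ (76, 5).  Check: 76²=5776, 231·5²=5775, difference 1.
(x_2, y_2) = (76·76 + 231·5·5, 76·5 + 5·76) = (11551, 760)
(x_3, y_3) = (76·11551 + 231·5·760, 76·760 + 5·11551) = (1755676, 115515)
(x_4, y_4) = (76·1755676 + 231·5·115515, 76·115515 + 5·1755676) = (266851201, 17557520)
(x_5, y_5) = (76·266851201 + 231·5·17557520, 76·17557520 + 5·266851201) = (40559626876, 2668627525)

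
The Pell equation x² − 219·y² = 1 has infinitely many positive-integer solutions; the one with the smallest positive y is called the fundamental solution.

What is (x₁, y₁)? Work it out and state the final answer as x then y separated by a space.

74 5

d=219: √d = [14; 1,3,1,28] (ℓ=4, even), read p_3/q_3
a_0=14:  p_0=14·1+0=14,  q_0=14·0+1=1
a_1=1:  p_1=1·14+1=15,  q_1=1·1+0=1
a_2=3:  p_2=3·15+14=59,  q_2=3·1+1=4
a_3=1:  p_3=1·59+15=74,  q_3=1·4+1=5
(x₁, y₁) = (74, 5);  74² − 219·5² = 1 ✓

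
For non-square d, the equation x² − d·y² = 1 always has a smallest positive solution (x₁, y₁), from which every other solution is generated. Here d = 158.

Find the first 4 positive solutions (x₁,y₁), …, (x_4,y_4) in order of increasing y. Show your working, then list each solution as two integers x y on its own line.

7743 616
119908097 9539376
1856896782399 147726776120
28755903452322817 2287696845454944

√158 = [12; 1,1,3,12,3,1,1,24, …], period ℓ=8 (even) → k=7
step 0: (12, 1)  from 12·(1,0) + (0,1)
…
step 3: (88, 7)  from 3·(25,2) + (13,1)
…
step 6: (4412, 351)  from 1·(3331,265) + (1081,86)
step 7: (7743, 616)  from 1·(4412,351) + (3331,265)
fundamental: x₁=7743, y₁=616  (since 59954049 − 158·379456 = 1)
n=2: (7743,616)∘(7743,616) = (7743·7743+158·616·616, 7743·616+616·7743) = (119908097,9539376)
n=3: (119908097,9539376)∘(7743,616) = (7743·119908097+158·616·9539376, 7743·9539376+616·119908097) = (1856896782399,147726776120)
n=4: (1856896782399,147726776120)∘(7743,616) = (7743·1856896782399+158·616·147726776120, 7743·147726776120+616·1856896782399) = (28755903452322817,2287696845454944)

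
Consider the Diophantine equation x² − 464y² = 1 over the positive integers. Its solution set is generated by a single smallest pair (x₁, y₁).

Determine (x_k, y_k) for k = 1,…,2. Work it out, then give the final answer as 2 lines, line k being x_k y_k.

d=464: √d = [21; 1,1,5,1,1,1,5,1,1,42] (ℓ=10, even), read p_9/q_9
a_0=21:  p_0=21·1+0=21,  q_0=21·0+1=1
a_1=1:  p_1=1·21+1=22,  q_1=1·1+0=1
a_2=1:  p_2=1·22+21=43,  q_2=1·1+1=2
a_3=5:  p_3=5·43+22=237,  q_3=5·2+1=11
a_4=1:  p_4=1·237+43=280,  q_4=1·11+2=13
a_5=1:  p_5=1·280+237=517,  q_5=1·13+11=24
a_6=1:  p_6=1·517+280=797,  q_6=1·24+13=37
…
a_8=1:  p_8=1·4502+797=5299,  q_8=1·209+37=246
a_9=1:  p_9=1·5299+4502=9801,  q_9=1·246+209=455
fundamental: x₁=9801, y₁=455  (since 96059601 − 464·207025 = 1)
(9801+455√464)^2 = 192119201 + 8918910√464

9801 455
192119201 8918910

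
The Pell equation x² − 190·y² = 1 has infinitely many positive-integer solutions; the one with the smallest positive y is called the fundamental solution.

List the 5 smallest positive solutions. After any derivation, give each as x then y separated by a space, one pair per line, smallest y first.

52021 3774
5412368881 392654508
563113683064981 40852560317562
58587473808034384321 4250382080167131096
6095557949372399730460501 442218252343896093172470

d=190: √d = [13; 1,3,1,1,1,…,3,1,26] (ℓ=14, even), read p_13/q_13
i=0: a=13 ⇒ p=13, q=1
i=1: a=1 ⇒ p=14, q=1
…
i=4: a=1 ⇒ p=124, q=9
…
i=9: a=1 ⇒ p=4149, q=301
i=10: a=1 ⇒ p=7085, q=514
i=11: a=1 ⇒ p=11234, q=815
i=12: a=3 ⇒ p=40787, q=2959
i=13: a=1 ⇒ p=52021, q=3774
(x₁, y₁) = (52021, 3774);  52021² − 190·3774² = 1 ✓
n=2: (52021,3774)∘(52021,3774) = (52021·52021+190·3774·3774, 52021·3774+3774·52021) = (5412368881,392654508)
n=3: (5412368881,392654508)∘(52021,3774) = (52021·5412368881+190·3774·392654508, 52021·392654508+3774·5412368881) = (563113683064981,40852560317562)
n=4: (563113683064981,40852560317562)∘(52021,3774) = (52021·563113683064981+190·3774·40852560317562, 52021·40852560317562+3774·563113683064981) = (58587473808034384321,4250382080167131096)
n=5: (58587473808034384321,4250382080167131096)∘(52021,3774) = (52021·58587473808034384321+190·3774·4250382080167131096, 52021·4250382080167131096+3774·58587473808034384321) = (6095557949372399730460501,442218252343896093172470)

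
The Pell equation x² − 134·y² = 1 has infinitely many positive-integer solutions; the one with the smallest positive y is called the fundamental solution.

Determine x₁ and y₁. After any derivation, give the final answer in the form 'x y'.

[11; 1,1,2,1,3,…,1,1,22] for √134; ℓ=14 ⇒ convergent index 13
a_0=11:  p_0=11·1+0=11,  q_0=11·0+1=1
…
a_3=2:  p_3=2·23+12=58,  q_3=2·2+1=5
…
a_5=3:  p_5=3·81+58=301,  q_5=3·7+5=26
a_6=1:  p_6=1·301+81=382,  q_6=1·26+7=33
a_7=10:  p_7=10·382+301=4121,  q_7=10·33+26=356
…
a_9=3:  p_9=3·4503+4121=17630,  q_9=3·389+356=1523
a_10=1:  p_10=1·17630+4503=22133,  q_10=1·1523+389=1912
…
a_12=1:  p_12=1·61896+22133=84029,  q_12=1·5347+1912=7259
a_13=1:  p_13=1·84029+61896=145925,  q_13=1·7259+5347=12606
fundamental: x₁=145925, y₁=12606  (since 21294105625 − 134·158911236 = 1)

145925 12606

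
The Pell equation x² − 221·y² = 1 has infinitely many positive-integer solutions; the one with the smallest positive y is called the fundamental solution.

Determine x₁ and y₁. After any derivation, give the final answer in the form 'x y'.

√221 → a₀=14, period (1,6,2,6,1,28); ℓ=6 even so k=5
i=0: a=14 ⇒ p=14, q=1
i=1: a=1 ⇒ p=15, q=1
i=2: a=6 ⇒ p=104, q=7
i=3: a=2 ⇒ p=223, q=15
i=4: a=6 ⇒ p=1442, q=97
i=5: a=1 ⇒ p=1665, q=112
(x₁, y₁) = (1665, 112);  1665² − 221·112² = 1 ✓

1665 112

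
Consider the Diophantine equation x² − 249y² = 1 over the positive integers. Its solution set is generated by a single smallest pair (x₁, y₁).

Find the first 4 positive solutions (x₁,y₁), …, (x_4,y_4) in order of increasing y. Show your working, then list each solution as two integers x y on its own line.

8553815 542076
146335502108449 9273635639880
2503453625935556812055 158649927281879742324
42828158354663763449114371201 2714124255465295062538692240

√249 → a₀=15, period (1,3,1,1,5,…,3,1,30); ℓ=16 even so k=15
i=0: a=15 ⇒ p=15, q=1
…
i=2: a=3 ⇒ p=63, q=4
i=3: a=1 ⇒ p=79, q=5
i=4: a=1 ⇒ p=142, q=9
…
i=6: a=1 ⇒ p=931, q=59
i=7: a=3 ⇒ p=3582, q=227
…
i=9: a=3 ⇒ p=113835, q=7214
i=10: a=1 ⇒ p=150586, q=9543
i=11: a=5 ⇒ p=866765, q=54929
…
i=13: a=1 ⇒ p=1884116, q=119401
i=14: a=3 ⇒ p=6669699, q=422675
i=15: a=1 ⇒ p=8553815, q=542076
→ (8553815, 542076).  Check: 8553815²=73167751054225, 249·542076²=73167751054224, difference 1.
(x_2, y_2) = (8553815·8553815 + 249·542076·542076, 8553815·542076 + 542076·8553815) = (146335502108449, 9273635639880)
(x_3, y_3) = (8553815·146335502108449 + 249·542076·9273635639880, 8553815·9273635639880 + 542076·146335502108449) = (2503453625935556812055, 158649927281879742324)
(x_4, y_4) = (8553815·2503453625935556812055 + 249·542076·158649927281879742324, 8553815·158649927281879742324 + 542076·2503453625935556812055) = (42828158354663763449114371201, 2714124255465295062538692240)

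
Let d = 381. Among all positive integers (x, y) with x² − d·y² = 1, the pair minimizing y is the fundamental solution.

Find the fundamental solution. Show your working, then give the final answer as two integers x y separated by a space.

√381 = [19; 1,1,12,1,1,38, …], period ℓ=6 (even) → k=5
step 0: (19, 1)  from 19·(1,0) + (0,1)
…
step 2: (39, 2)  from 1·(20,1) + (19,1)
…
step 4: (527, 27)  from 1·(488,25) + (39,2)
step 5: (1015, 52)  from 1·(527,27) + (488,25)
→ (1015, 52).  Check: 1015²=1030225, 381·52²=1030224, difference 1.

1015 52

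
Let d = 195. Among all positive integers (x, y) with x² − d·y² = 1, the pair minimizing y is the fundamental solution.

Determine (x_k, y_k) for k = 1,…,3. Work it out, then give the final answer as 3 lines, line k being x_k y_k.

14 1
391 28
10934 783

√195 = [13; 1,26, …], period ℓ=2 (even) → k=1
i=0: a=13 ⇒ p=13, q=1
i=1: a=1 ⇒ p=14, q=1
→ (14, 1).  Check: 14²=196, 195·1²=195, difference 1.
(x_2, y_2) = (14·14 + 195·1·1, 14·1 + 1·14) = (391, 28)
(x_3, y_3) = (14·391 + 195·1·28, 14·28 + 1·391) = (10934, 783)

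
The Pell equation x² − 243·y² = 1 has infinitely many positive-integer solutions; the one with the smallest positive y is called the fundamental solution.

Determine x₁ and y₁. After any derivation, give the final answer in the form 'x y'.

[15; 1,1,2,3,15,3,2,1,1,30] for √243; ℓ=10 ⇒ convergent index 9
k=0  a_k=15  p_k/q_k = 15/1
…
k=2  a_k=1  p_k/q_k = 31/2
…
k=4  a_k=3  p_k/q_k = 265/17
k=5  a_k=15  p_k/q_k = 4053/260
…
k=7  a_k=2  p_k/q_k = 28901/1854
k=8  a_k=1  p_k/q_k = 41325/2651
k=9  a_k=1  p_k/q_k = 70226/4505
fundamental: x₁=70226, y₁=4505  (since 4931691076 − 243·20295025 = 1)

70226 4505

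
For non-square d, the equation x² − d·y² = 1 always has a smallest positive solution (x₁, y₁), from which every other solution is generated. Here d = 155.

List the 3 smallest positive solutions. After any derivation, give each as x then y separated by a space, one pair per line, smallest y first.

d=155: √d = [12; 2,4,2,24] (ℓ=4, even), read p_3/q_3
k=0  a_k=12  p_k/q_k = 12/1
…
k=2  a_k=4  p_k/q_k = 112/9
k=3  a_k=2  p_k/q_k = 249/20
(x₁, y₁) = (249, 20);  249² − 155·20² = 1 ✓
n=2: (249,20)∘(249,20) = (249·249+155·20·20, 249·20+20·249) = (124001,9960)
n=3: (124001,9960)∘(249,20) = (249·124001+155·20·9960, 249·9960+20·124001) = (61752249,4960060)

249 20
124001 9960
61752249 4960060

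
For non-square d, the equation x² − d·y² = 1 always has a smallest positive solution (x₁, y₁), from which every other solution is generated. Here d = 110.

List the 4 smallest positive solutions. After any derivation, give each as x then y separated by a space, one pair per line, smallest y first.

√110 → a₀=10, period (2,20); ℓ=2 even so k=1
a_0=10:  p_0=10·1+0=10,  q_0=10·0+1=1
a_1=2:  p_1=2·10+1=21,  q_1=2·1+0=2
(x₁, y₁) = (21, 2);  21² − 110·2² = 1 ✓
k=2:  x_2 = 21·21+110·2·2 = 881,  y_2 = 21·2+2·21 = 84
k=3:  x_3 = 21·881+110·2·84 = 36981,  y_3 = 21·84+2·881 = 3526
k=4:  x_4 = 21·36981+110·2·3526 = 1552321,  y_4 = 21·3526+2·36981 = 148008

21 2
881 84
36981 3526
1552321 148008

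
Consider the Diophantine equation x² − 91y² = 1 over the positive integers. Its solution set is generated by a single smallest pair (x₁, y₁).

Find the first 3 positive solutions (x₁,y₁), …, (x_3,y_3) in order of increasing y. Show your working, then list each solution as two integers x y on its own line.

d=91: √d = [9; 1,1,5,1,5,1,1,18] (ℓ=8, even), read p_7/q_7
i=0: a=9 ⇒ p=9, q=1
…
i=4: a=1 ⇒ p=124, q=13
…
i=6: a=1 ⇒ p=849, q=89
i=7: a=1 ⇒ p=1574, q=165
(x₁, y₁) = (1574, 165);  1574² − 91·165² = 1 ✓
n=2: (1574,165)∘(1574,165) = (1574·1574+91·165·165, 1574·165+165·1574) = (4954951,519420)
n=3: (4954951,519420)∘(1574,165) = (1574·4954951+91·165·519420, 1574·519420+165·4954951) = (15598184174,1635133995)

1574 165
4954951 519420
15598184174 1635133995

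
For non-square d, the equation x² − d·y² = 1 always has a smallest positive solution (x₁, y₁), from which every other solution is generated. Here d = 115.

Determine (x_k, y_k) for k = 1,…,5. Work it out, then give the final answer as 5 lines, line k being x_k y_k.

√115 = [10; 1,2,1,1,1,1,1,2,1,20, …], period ℓ=10 (even) → k=9
k=0  a_k=10  p_k/q_k = 10/1
k=1  a_k=1  p_k/q_k = 11/1
k=2  a_k=2  p_k/q_k = 32/3
k=3  a_k=1  p_k/q_k = 43/4
…
k=5  a_k=1  p_k/q_k = 118/11
…
k=7  a_k=1  p_k/q_k = 311/29
k=8  a_k=2  p_k/q_k = 815/76
k=9  a_k=1  p_k/q_k = 1126/105
→ (1126, 105).  Check: 1126²=1267876, 115·105²=1267875, difference 1.
(x_2, y_2) = (1126·1126 + 115·105·105, 1126·105 + 105·1126) = (2535751, 236460)
(x_3, y_3) = (1126·2535751 + 115·105·236460, 1126·236460 + 105·2535751) = (5710510126, 532507815)
(x_4, y_4) = (1126·5710510126 + 115·105·532507815, 1126·532507815 + 105·5710510126) = (12860066268001, 1199207362920)
(x_5, y_5) = (1126·12860066268001 + 115·105·1199207362920, 1126·1199207362920 + 105·12860066268001) = (28960863525028126, 2700614448788025)

1126 105
2535751 236460
5710510126 532507815
12860066268001 1199207362920
28960863525028126 2700614448788025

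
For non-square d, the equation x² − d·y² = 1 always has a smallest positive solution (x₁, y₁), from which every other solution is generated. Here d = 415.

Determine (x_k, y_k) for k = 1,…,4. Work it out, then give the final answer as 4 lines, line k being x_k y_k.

[20; 2,1,2,4,6,…,1,2,40] for √415; ℓ=16 ⇒ convergent index 15
i=0: a=20 ⇒ p=20, q=1
i=1: a=2 ⇒ p=41, q=2
i=2: a=1 ⇒ p=61, q=3
i=3: a=2 ⇒ p=163, q=8
i=4: a=4 ⇒ p=713, q=35
…
i=9: a=1 ⇒ p=43534, q=2137
…
i=11: a=6 ⇒ p=508372, q=24955
i=12: a=4 ⇒ p=2110961, q=103623
…
i=14: a=1 ⇒ p=6841255, q=335824
i=15: a=2 ⇒ p=18412804, q=903849
fundamental: x₁=18412804, y₁=903849  (since 339031351142416 − 415·816943014801 = 1)
(18412804+903849√415)^2 = 678062702284831 + 33284788965192√415
(18412804+903849√415)^3 = 24970071273761872339444 + 1225732590794885332887√415
(18412804+903849√415)^4 = 919538056459614718055705397121 + 45138347901436822389057205104√415

18412804 903849
678062702284831 33284788965192
24970071273761872339444 1225732590794885332887
919538056459614718055705397121 45138347901436822389057205104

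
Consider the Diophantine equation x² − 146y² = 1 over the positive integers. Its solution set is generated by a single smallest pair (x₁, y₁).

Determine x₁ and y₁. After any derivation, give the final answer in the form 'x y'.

145 12

d=146: √d = [12; 12,24] (ℓ=2, even), read p_1/q_1
step 0: (12, 1)  from 12·(1,0) + (0,1)
step 1: (145, 12)  from 12·(12,1) + (1,0)
fundamental: x₁=145, y₁=12  (since 21025 − 146·144 = 1)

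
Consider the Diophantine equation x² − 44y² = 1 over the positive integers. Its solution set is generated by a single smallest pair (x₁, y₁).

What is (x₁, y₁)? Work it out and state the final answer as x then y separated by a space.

199 30

√44 = [6; 1,1,1,2,1,1,1,12, …], period ℓ=8 (even) → k=7
step 0: (6, 1)  from 6·(1,0) + (0,1)
step 1: (7, 1)  from 1·(6,1) + (1,0)
step 2: (13, 2)  from 1·(7,1) + (6,1)
…
step 4: (53, 8)  from 2·(20,3) + (13,2)
step 5: (73, 11)  from 1·(53,8) + (20,3)
step 6: (126, 19)  from 1·(73,11) + (53,8)
step 7: (199, 30)  from 1·(126,19) + (73,11)
fundamental: x₁=199, y₁=30  (since 39601 − 44·900 = 1)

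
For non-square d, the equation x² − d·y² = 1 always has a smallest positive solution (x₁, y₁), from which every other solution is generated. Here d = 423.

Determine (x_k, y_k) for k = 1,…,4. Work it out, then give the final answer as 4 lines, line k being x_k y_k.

√423 → a₀=20, period (1,1,3,4,3,1,1,40); ℓ=8 even so k=7
a_0=20:  p_0=20·1+0=20,  q_0=20·0+1=1
…
a_5=3:  p_5=3·617+144=1995,  q_5=3·30+7=97
a_6=1:  p_6=1·1995+617=2612,  q_6=1·97+30=127
a_7=1:  p_7=1·2612+1995=4607,  q_7=1·127+97=224
fundamental: x₁=4607, y₁=224  (since 21224449 − 423·50176 = 1)
k=2:  x_2 = 4607·4607+423·224·224 = 42448897,  y_2 = 4607·224+224·4607 = 2063936
k=3:  x_3 = 4607·42448897+423·224·2063936 = 391124132351,  y_3 = 4607·2063936+224·42448897 = 19017106080
k=4:  x_4 = 4607·391124132351+423·224·19017106080 = 3603817713033217,  y_4 = 4607·19017106080+224·391124132351 = 175223613357184

4607 224
42448897 2063936
391124132351 19017106080
3603817713033217 175223613357184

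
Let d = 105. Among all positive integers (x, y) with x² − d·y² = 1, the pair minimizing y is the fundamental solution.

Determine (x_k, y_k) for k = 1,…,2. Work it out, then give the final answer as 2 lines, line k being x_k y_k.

41 4
3361 328

d=105: √d = [10; 4,20] (ℓ=2, even), read p_1/q_1
a_0=10:  p_0=10·1+0=10,  q_0=10·0+1=1
a_1=4:  p_1=4·10+1=41,  q_1=4·1+0=4
→ (41, 4).  Check: 41²=1681, 105·4²=1680, difference 1.
(x_2, y_2) = (41·41 + 105·4·4, 41·4 + 4·41) = (3361, 328)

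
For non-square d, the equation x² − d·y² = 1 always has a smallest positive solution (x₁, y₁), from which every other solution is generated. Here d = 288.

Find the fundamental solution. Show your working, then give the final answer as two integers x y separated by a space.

[16; 1,32] for √288; ℓ=2 ⇒ convergent index 1
k=0  a_k=16  p_k/q_k = 16/1
k=1  a_k=1  p_k/q_k = 17/1
→ (17, 1).  Check: 17²=289, 288·1²=288, difference 1.

17 1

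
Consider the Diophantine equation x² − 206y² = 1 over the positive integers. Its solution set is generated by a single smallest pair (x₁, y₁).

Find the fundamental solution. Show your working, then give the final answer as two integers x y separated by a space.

d=206: √d = [14; 2,1,5,14,5,1,2,28] (ℓ=8, even), read p_7/q_7
k=0  a_k=14  p_k/q_k = 14/1
…
k=2  a_k=1  p_k/q_k = 43/3
…
k=6  a_k=1  p_k/q_k = 20998/1463
k=7  a_k=2  p_k/q_k = 59535/4148
(x₁, y₁) = (59535, 4148);  59535² − 206·4148² = 1 ✓

59535 4148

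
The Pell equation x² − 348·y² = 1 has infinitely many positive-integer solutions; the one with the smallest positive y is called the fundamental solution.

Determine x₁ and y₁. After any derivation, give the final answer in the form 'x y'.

1567 84

√348 → a₀=18, period (1,1,1,8,1,1,1,36); ℓ=8 even so k=7
k=0  a_k=18  p_k/q_k = 18/1
k=1  a_k=1  p_k/q_k = 19/1
k=2  a_k=1  p_k/q_k = 37/2
k=3  a_k=1  p_k/q_k = 56/3
k=4  a_k=8  p_k/q_k = 485/26
k=5  a_k=1  p_k/q_k = 541/29
k=6  a_k=1  p_k/q_k = 1026/55
k=7  a_k=1  p_k/q_k = 1567/84
(x₁, y₁) = (1567, 84);  1567² − 348·84² = 1 ✓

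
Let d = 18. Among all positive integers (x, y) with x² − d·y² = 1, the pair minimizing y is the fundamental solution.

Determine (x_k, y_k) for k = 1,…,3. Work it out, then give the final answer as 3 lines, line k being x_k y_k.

√18 → a₀=4, period (4,8); ℓ=2 even so k=1
a_0=4:  p_0=4·1+0=4,  q_0=4·0+1=1
a_1=4:  p_1=4·4+1=17,  q_1=4·1+0=4
→ (17, 4).  Check: 17²=289, 18·4²=288, difference 1.
(17+4√18)^2 = 577 + 136√18
(17+4√18)^3 = 19601 + 4620√18

17 4
577 136
19601 4620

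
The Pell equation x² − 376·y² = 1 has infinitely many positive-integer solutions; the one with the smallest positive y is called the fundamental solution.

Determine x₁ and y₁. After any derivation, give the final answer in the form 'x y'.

2143295 110532

√376 = [19; 2,1,1,3,1,…,1,2,38, …], period ℓ=16 (even) → k=15
k=0  a_k=19  p_k/q_k = 19/1
…
k=2  a_k=1  p_k/q_k = 58/3
k=3  a_k=1  p_k/q_k = 97/5
…
k=5  a_k=1  p_k/q_k = 446/23
…
k=8  a_k=4  p_k/q_k = 12953/668
k=9  a_k=2  p_k/q_k = 28834/1487
k=10  a_k=2  p_k/q_k = 70621/3642
…
k=14  a_k=1  p_k/q_k = 837427/43187
k=15  a_k=2  p_k/q_k = 2143295/110532
(x₁, y₁) = (2143295, 110532);  2143295² − 376·110532² = 1 ✓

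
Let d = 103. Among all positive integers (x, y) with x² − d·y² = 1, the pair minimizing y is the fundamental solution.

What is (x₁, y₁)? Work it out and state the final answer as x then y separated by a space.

√103 = [10; 6,1,2,1,1,9,1,1,2,1,6,20, …], period ℓ=12 (even) → k=11
k=0  a_k=10  p_k/q_k = 10/1
k=1  a_k=6  p_k/q_k = 61/6
…
k=5  a_k=1  p_k/q_k = 477/47
…
k=10  a_k=1  p_k/q_k = 33877/3338
k=11  a_k=6  p_k/q_k = 227528/22419
→ (227528, 22419).  Check: 227528²=51768990784, 103·22419²=51768990783, difference 1.

227528 22419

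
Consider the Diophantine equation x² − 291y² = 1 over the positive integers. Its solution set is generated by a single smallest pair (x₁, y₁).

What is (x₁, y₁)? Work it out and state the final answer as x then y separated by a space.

290 17

√291 = [17; 17,34, …], period ℓ=2 (even) → k=1
step 0: (17, 1)  from 17·(1,0) + (0,1)
step 1: (290, 17)  from 17·(17,1) + (1,0)
→ (290, 17).  Check: 290²=84100, 291·17²=84099, difference 1.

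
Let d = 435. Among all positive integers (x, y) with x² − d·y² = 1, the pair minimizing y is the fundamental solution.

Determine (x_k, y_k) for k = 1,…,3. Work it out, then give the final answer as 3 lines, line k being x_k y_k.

√435 → a₀=20, period (1,5,1,40); ℓ=4 even so k=3
i=0: a=20 ⇒ p=20, q=1
…
i=2: a=5 ⇒ p=125, q=6
i=3: a=1 ⇒ p=146, q=7
→ (146, 7).  Check: 146²=21316, 435·7²=21315, difference 1.
n=2: (146,7)∘(146,7) = (146·146+435·7·7, 146·7+7·146) = (42631,2044)
n=3: (42631,2044)∘(146,7) = (146·42631+435·7·2044, 146·2044+7·42631) = (12448106,596841)

146 7
42631 2044
12448106 596841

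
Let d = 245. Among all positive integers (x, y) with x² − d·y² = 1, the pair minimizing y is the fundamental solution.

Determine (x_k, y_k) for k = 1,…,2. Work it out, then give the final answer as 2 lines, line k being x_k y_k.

[15; 1,1,1,7,6,7,1,1,1,30] for √245; ℓ=10 ⇒ convergent index 9
a_0=15:  p_0=15·1+0=15,  q_0=15·0+1=1
a_1=1:  p_1=1·15+1=16,  q_1=1·1+0=1
…
a_3=1:  p_3=1·31+16=47,  q_3=1·2+1=3
…
a_8=1:  p_8=1·18016+15809=33825,  q_8=1·1151+1010=2161
a_9=1:  p_9=1·33825+18016=51841,  q_9=1·2161+1151=3312
→ (51841, 3312).  Check: 51841²=2687489281, 245·3312²=2687489280, difference 1.
k=2:  x_2 = 51841·51841+245·3312·3312 = 5374978561,  y_2 = 51841·3312+3312·51841 = 343394784

51841 3312
5374978561 343394784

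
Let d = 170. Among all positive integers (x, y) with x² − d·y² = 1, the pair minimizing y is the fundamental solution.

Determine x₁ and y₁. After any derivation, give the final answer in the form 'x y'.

d=170: √d = [13; 26] (ℓ=1, odd), read p_1/q_1
i=0: a=13 ⇒ p=13, q=1
i=1: a=26 ⇒ p=339, q=26
(x₁, y₁) = (339, 26);  339² − 170·26² = 1 ✓

339 26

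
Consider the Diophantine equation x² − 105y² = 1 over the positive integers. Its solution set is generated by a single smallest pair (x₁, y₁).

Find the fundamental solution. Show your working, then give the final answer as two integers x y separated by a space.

√105 = [10; 4,20, …], period ℓ=2 (even) → k=1
a_0=10:  p_0=10·1+0=10,  q_0=10·0+1=1
a_1=4:  p_1=4·10+1=41,  q_1=4·1+0=4
fundamental: x₁=41, y₁=4  (since 1681 − 105·16 = 1)

41 4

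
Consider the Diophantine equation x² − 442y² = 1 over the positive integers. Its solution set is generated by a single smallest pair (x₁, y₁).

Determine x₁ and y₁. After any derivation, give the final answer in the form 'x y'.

883 42

√442 = [21; 42, …], period ℓ=1 (odd) → k=1
i=0: a=21 ⇒ p=21, q=1
i=1: a=42 ⇒ p=883, q=42
(x₁, y₁) = (883, 42);  883² − 442·42² = 1 ✓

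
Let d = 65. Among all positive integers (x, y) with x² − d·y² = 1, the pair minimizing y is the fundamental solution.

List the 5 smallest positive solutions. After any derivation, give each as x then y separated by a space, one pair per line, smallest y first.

[8; 16] for √65; ℓ=1 ⇒ convergent index 1
a_0=8:  p_0=8·1+0=8,  q_0=8·0+1=1
a_1=16:  p_1=16·8+1=129,  q_1=16·1+0=16
fundamental: x₁=129, y₁=16  (since 16641 − 65·256 = 1)
(x_2, y_2) = (129·129 + 65·16·16, 129·16 + 16·129) = (33281, 4128)
(x_3, y_3) = (129·33281 + 65·16·4128, 129·4128 + 16·33281) = (8586369, 1065008)
(x_4, y_4) = (129·8586369 + 65·16·1065008, 129·1065008 + 16·8586369) = (2215249921, 274767936)
(x_5, y_5) = (129·2215249921 + 65·16·274767936, 129·274767936 + 16·2215249921) = (571525893249, 70889062480)

129 16
33281 4128
8586369 1065008
2215249921 274767936
571525893249 70889062480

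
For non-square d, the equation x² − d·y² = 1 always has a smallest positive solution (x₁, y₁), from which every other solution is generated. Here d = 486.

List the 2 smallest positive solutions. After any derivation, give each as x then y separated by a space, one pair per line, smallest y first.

485 22
470449 21340

d=486: √d = [22; 22,44] (ℓ=2, even), read p_1/q_1
a_0=22:  p_0=22·1+0=22,  q_0=22·0+1=1
a_1=22:  p_1=22·22+1=485,  q_1=22·1+0=22
→ (485, 22).  Check: 485²=235225, 486·22²=235224, difference 1.
(x_2, y_2) = (485·485 + 486·22·22, 485·22 + 22·485) = (470449, 21340)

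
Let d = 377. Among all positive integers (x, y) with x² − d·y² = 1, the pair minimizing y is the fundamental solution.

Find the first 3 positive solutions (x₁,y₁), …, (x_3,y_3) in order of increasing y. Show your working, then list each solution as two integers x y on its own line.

d=377: √d = [19; 2,2,2,38] (ℓ=4, even), read p_3/q_3
a_0=19:  p_0=19·1+0=19,  q_0=19·0+1=1
a_1=2:  p_1=2·19+1=39,  q_1=2·1+0=2
a_2=2:  p_2=2·39+19=97,  q_2=2·2+1=5
a_3=2:  p_3=2·97+39=233,  q_3=2·5+2=12
→ (233, 12).  Check: 233²=54289, 377·12²=54288, difference 1.
n=2: (233,12)∘(233,12) = (233·233+377·12·12, 233·12+12·233) = (108577,5592)
n=3: (108577,5592)∘(233,12) = (233·108577+377·12·5592, 233·5592+12·108577) = (50596649,2605860)

233 12
108577 5592
50596649 2605860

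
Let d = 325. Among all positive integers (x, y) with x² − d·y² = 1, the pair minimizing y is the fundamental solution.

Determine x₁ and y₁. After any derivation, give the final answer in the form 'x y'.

√325 = [18; 36, …], period ℓ=1 (odd) → k=1
step 0: (18, 1)  from 18·(1,0) + (0,1)
step 1: (649, 36)  from 36·(18,1) + (1,0)
→ (649, 36).  Check: 649²=421201, 325·36²=421200, difference 1.

649 36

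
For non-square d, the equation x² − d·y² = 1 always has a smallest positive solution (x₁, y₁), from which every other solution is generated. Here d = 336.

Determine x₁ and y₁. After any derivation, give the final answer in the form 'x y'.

55 3

d=336: √d = [18; 3,36] (ℓ=2, even), read p_1/q_1
step 0: (18, 1)  from 18·(1,0) + (0,1)
step 1: (55, 3)  from 3·(18,1) + (1,0)
fundamental: x₁=55, y₁=3  (since 3025 − 336·9 = 1)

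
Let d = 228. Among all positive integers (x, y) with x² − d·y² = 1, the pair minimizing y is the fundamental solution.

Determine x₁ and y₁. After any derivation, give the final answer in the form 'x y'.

151 10

√228 → a₀=15, period (10,30); ℓ=2 even so k=1
k=0  a_k=15  p_k/q_k = 15/1
k=1  a_k=10  p_k/q_k = 151/10
(x₁, y₁) = (151, 10);  151² − 228·10² = 1 ✓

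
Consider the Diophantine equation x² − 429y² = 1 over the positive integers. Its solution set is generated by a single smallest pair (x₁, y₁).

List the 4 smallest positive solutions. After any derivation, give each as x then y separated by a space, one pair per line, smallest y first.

d=429: √d = [20; 1,2,2,9,1,12,1,9,2,2,1,40] (ℓ=12, even), read p_11/q_11
a_0=20:  p_0=20·1+0=20,  q_0=20·0+1=1
…
a_2=2:  p_2=2·21+20=62,  q_2=2·1+1=3
…
a_4=9:  p_4=9·145+62=1367,  q_4=9·7+3=66
…
a_7=1:  p_7=1·19511+1512=21023,  q_7=1·942+73=1015
a_8=9:  p_8=9·21023+19511=208718,  q_8=9·1015+942=10077
…
a_10=2:  p_10=2·438459+208718=1085636,  q_10=2·21169+10077=52415
a_11=1:  p_11=1·1085636+438459=1524095,  q_11=1·52415+21169=73584
fundamental: x₁=1524095, y₁=73584  (since 2322865569025 − 429·5414605056 = 1)
(1524095+73584√429)^2 = 4645731138049 + 224298012960√429
(1524095+73584√429)^3 = 14161071197688057215 + 683702960124468816√429
(1524095+73584√429)^4 = 43165635614076113391052801 + 2084056526021580302230080√429

1524095 73584
4645731138049 224298012960
14161071197688057215 683702960124468816
43165635614076113391052801 2084056526021580302230080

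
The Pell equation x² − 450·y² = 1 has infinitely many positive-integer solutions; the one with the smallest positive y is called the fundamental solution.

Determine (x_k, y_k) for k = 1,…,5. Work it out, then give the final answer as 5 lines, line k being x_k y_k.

√450 = [21; 4,1,2,4,2,1,4,42, …], period ℓ=8 (even) → k=7
k=0  a_k=21  p_k/q_k = 21/1
…
k=2  a_k=1  p_k/q_k = 106/5
…
k=6  a_k=1  p_k/q_k = 4179/197
k=7  a_k=4  p_k/q_k = 19601/924
(x₁, y₁) = (19601, 924);  19601² − 450·924² = 1 ✓
(x_2, y_2) = (19601·19601 + 450·924·924, 19601·924 + 924·19601) = (768398401, 36222648)
(x_3, y_3) = (19601·768398401 + 450·924·36222648, 19601·36222648 + 924·768398401) = (30122754096401, 1420000245972)
(x_4, y_4) = (19601·30122754096401 + 450·924·1420000245972, 19601·1420000245972 + 924·30122754096401) = (1180872205318713601, 55666849606371696)
(x_5, y_5) = (19601·1180872205318713601 + 450·924·55666849606371696, 19601·55666849606371696 + 924·1180872205318713601) = (46292552162781456490001, 2182251836848982980620)

19601 924
768398401 36222648
30122754096401 1420000245972
1180872205318713601 55666849606371696
46292552162781456490001 2182251836848982980620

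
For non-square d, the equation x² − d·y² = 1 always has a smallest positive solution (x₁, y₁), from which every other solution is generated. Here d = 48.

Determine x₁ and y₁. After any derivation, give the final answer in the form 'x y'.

√48 = [6; 1,12, …], period ℓ=2 (even) → k=1
a_0=6:  p_0=6·1+0=6,  q_0=6·0+1=1
a_1=1:  p_1=1·6+1=7,  q_1=1·1+0=1
fundamental: x₁=7, y₁=1  (since 49 − 48·1 = 1)

7 1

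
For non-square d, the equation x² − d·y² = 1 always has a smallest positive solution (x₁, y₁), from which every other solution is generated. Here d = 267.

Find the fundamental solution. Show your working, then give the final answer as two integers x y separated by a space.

2402 147

[16; 2,1,15,1,2,32] for √267; ℓ=6 ⇒ convergent index 5
step 0: (16, 1)  from 16·(1,0) + (0,1)
step 1: (33, 2)  from 2·(16,1) + (1,0)
step 2: (49, 3)  from 1·(33,2) + (16,1)
step 3: (768, 47)  from 15·(49,3) + (33,2)
step 4: (817, 50)  from 1·(768,47) + (49,3)
step 5: (2402, 147)  from 2·(817,50) + (768,47)
→ (2402, 147).  Check: 2402²=5769604, 267·147²=5769603, difference 1.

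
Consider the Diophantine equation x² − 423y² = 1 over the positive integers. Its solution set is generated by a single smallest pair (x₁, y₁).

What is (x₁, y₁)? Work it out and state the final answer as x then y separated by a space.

[20; 1,1,3,4,3,1,1,40] for √423; ℓ=8 ⇒ convergent index 7
k=0  a_k=20  p_k/q_k = 20/1
…
k=2  a_k=1  p_k/q_k = 41/2
…
k=4  a_k=4  p_k/q_k = 617/30
…
k=6  a_k=1  p_k/q_k = 2612/127
k=7  a_k=1  p_k/q_k = 4607/224
→ (4607, 224).  Check: 4607²=21224449, 423·224²=21224448, difference 1.

4607 224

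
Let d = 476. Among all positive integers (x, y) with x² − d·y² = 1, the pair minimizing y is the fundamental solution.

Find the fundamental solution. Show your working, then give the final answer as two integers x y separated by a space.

√476 → a₀=21, period (1,4,2,10,2,4,1,42); ℓ=8 even so k=7
i=0: a=21 ⇒ p=21, q=1
…
i=2: a=4 ⇒ p=109, q=5
i=3: a=2 ⇒ p=240, q=11
…
i=6: a=4 ⇒ p=23541, q=1079
i=7: a=1 ⇒ p=28799, q=1320
fundamental: x₁=28799, y₁=1320  (since 829382401 − 476·1742400 = 1)

28799 1320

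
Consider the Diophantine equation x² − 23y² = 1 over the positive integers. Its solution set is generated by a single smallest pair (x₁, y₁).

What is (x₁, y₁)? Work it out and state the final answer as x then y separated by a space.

[4; 1,3,1,8] for √23; ℓ=4 ⇒ convergent index 3
i=0: a=4 ⇒ p=4, q=1
i=1: a=1 ⇒ p=5, q=1
i=2: a=3 ⇒ p=19, q=4
i=3: a=1 ⇒ p=24, q=5
fundamental: x₁=24, y₁=5  (since 576 − 23·25 = 1)

24 5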